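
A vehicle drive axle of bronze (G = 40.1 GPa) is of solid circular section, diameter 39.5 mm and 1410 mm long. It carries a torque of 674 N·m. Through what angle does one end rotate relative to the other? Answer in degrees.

5.68°

J = πd⁴/32 = π(0.0395)⁴/32 = 2.390×10^-7 m⁴.
θ = T·L/(G·J) = 674.0 × 1.41 / (40.1×10⁹ × 2.390×10^-7) = 0.09916 rad.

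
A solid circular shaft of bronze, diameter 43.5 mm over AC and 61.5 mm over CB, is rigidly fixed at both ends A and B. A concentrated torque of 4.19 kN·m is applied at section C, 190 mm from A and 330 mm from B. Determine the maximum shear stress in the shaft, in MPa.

Compatibility: T_A·a/J_AC = T_B·b/J_CB with T_A + T_B = T₀.
J_AC = 3.52×10^-7 m⁴, J_CB = 1.40×10^-6 m⁴, so T_A = T₀·(J_AC/a)/((J_AC/a)+(J_CB/b)) = 1270 N·m, T_B = 2920 N·m.
τ in each portion: τ_AC = 7.86×10^7 Pa, τ_CB = 6.39×10^7 Pa; maximum is in AC.
τ_max = T_AC·r/J = 1270·0.0217/3.52×10^-7 = 7.855×10^7 Pa.

78.6 MPa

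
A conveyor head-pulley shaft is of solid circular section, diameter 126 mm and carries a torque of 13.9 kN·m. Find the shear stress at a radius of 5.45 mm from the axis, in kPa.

J = πd⁴/32 = π(0.126)⁴/32 = 2.474×10^-5 m⁴.
Shear stress varies linearly with radius: τ = T·r/J = 13900 × 0.00545 / 2.474×10^-5 = 3.061×10^6 Pa.

3060 kPa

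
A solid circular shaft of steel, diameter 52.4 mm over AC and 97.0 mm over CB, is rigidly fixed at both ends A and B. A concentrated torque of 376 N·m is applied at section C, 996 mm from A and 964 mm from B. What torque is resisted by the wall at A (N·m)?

Compatibility: T_A·a/J_AC = T_B·b/J_CB with T_A + T_B = T₀.
J_AC = 7.40×10^-7 m⁴, J_CB = 8.69×10^-6 m⁴, so T_A = T₀·(J_AC/a)/((J_AC/a)+(J_CB/b)) = 28.63 N·m, T_B = 347.4 N·m.

28.6 N·m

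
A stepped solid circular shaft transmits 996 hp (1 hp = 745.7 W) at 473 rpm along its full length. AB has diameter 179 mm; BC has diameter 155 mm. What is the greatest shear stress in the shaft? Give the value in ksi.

ω = 2π·473/60 = 49.53 rad/s, so T = P/ω = 996×745.7 / 49.53 = 14990 N·m.
Under the same torque, τ_max = 16T/(πd³) is largest where d is smallest — segment BC (d = 155 mm).
τ_max = 16·14990/(π·(0.155)³) = 2.051×10^7 Pa.

2.97 ksi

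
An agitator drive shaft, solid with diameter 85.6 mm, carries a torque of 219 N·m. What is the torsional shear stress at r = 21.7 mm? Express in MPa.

J = πd⁴/32 = π(0.0856)⁴/32 = 5.271×10^-6 m⁴.
Shear stress varies linearly with radius: τ = T·r/J = 219.0 × 0.0217 / 5.271×10^-6 = 9.016×10^5 Pa.

0.902 MPa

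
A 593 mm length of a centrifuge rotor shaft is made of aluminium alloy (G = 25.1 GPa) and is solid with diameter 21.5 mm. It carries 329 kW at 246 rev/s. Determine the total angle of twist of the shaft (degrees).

ω = 2π·246 = 1546 rad/s, so T = P/ω = 329×10³ / 1546 = 212.9 N·m.
J = πd⁴/32 = π(0.0215)⁴/32 = 2.098×10^-8 m⁴.
θ = T·L/(G·J) = 212.9 × 0.593 / (25.1×10⁹ × 2.098×10^-8) = 0.2397 rad.

13.7°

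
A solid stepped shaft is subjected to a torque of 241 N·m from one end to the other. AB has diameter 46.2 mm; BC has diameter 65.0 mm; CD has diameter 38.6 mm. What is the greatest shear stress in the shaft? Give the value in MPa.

21.3 MPa

Under the same torque, τ_max = 16T/(πd³) is largest where d is smallest — segment CD (d = 38.6 mm).
τ_max = 16·241.0/(π·(0.0386)³) = 2.134×10^7 Pa.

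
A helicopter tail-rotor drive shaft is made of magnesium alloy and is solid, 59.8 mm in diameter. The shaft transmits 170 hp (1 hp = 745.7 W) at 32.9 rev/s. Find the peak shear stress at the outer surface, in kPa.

14600 kPa

ω = 2π·32.9 = 206.7 rad/s, so T = P/ω = 170×745.7 / 206.7 = 613.2 N·m.
J = πd⁴/32 = π(0.0598)⁴/32 = 1.255×10^-6 m⁴.
τ_max = T·r/J = 613.2 × 0.0299 / 1.255×10^-6 = 1.461×10^7 Pa.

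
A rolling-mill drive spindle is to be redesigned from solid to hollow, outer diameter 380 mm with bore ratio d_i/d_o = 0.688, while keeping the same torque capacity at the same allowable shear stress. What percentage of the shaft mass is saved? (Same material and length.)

Equal τ_max and T ⇒ the solid shaft needs d_s³ = d_o³(1−k⁴), so d_s = 380·(1−0.688⁴)^(1/3) = 349.2 mm.
Area ratio A_h/A_s = d_o²(1−k²)/d_s² = (1−k²)/(1−k⁴)^(2/3) = 0.6237.
Mass saving = 1 − 0.6237 = 37.6 %.

37.6 %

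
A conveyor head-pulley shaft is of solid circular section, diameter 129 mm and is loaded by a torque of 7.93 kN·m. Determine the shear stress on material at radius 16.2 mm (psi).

685 psi

J = πd⁴/32 = π(0.129)⁴/32 = 2.719×10^-5 m⁴.
Shear stress varies linearly with radius: τ = T·r/J = 7930 × 0.0162 / 2.719×10^-5 = 4.725×10^6 Pa.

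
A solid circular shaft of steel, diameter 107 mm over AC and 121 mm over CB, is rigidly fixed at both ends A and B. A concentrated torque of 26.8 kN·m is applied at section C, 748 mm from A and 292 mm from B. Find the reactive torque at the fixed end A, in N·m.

5160 N·m

Compatibility: T_A·a/J_AC = T_B·b/J_CB with T_A + T_B = T₀.
J_AC = 1.29×10^-5 m⁴, J_CB = 2.10×10^-5 m⁴, so T_A = T₀·(J_AC/a)/((J_AC/a)+(J_CB/b)) = 5165 N·m, T_B = 21640 N·m.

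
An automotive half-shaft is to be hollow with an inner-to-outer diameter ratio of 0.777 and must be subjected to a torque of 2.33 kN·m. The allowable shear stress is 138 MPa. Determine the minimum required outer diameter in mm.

51.3 mm

For a hollow shaft with d_i/d_o = 0.777: τ_max = 16T/(π d_o³ (1−k⁴)), so d_o = [16T/(π τ_allow (1−k⁴))]^(1/3) = [16·2330/(π·1.38×10^8·0.6355)]^(1/3) = 0.05134 m.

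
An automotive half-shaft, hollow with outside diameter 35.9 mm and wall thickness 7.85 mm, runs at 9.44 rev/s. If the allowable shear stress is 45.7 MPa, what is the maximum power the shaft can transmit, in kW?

22.2 kW

J = π(d_o⁴ − d_i⁴)/32 = π(0.0359⁴ − 0.0202⁴)/32 = 1.467×10^-7 m⁴.
T_max = τ_allow·J/r = 4.57×10^7 × 1.467×10^-7 / 0.0180 = 373.6 N·m.
ω = 2π·9.44 = 59.31 rad/s, so P_max = T_max·ω = 2.216×10^4 W.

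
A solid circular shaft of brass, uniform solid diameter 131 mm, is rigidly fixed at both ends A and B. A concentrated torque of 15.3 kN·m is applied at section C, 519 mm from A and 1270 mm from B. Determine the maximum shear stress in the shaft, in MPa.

24.6 MPa

With uniform GJ and both ends fixed, compatibility θ_AC = θ_CB gives T_A·a = T_B·b, together with T_A + T_B = T₀.
T_A = T₀·b/(a+b) = 15300·1270/1789 = 10860 N·m; T_B = 4439 N·m.
τ in each portion: τ_AC = 2.46×10^7 Pa, τ_CB = 1.01×10^7 Pa; maximum is in AC.
τ_max = T_AC·r/J = 10860·0.0655/2.89×10^-5 = 2.461×10^7 Pa.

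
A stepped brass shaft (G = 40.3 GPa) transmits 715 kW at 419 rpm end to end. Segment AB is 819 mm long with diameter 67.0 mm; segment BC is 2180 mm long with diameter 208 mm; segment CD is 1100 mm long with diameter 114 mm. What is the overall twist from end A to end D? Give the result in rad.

0.199 rad

ω = 2π·419/60 = 43.88 rad/s, so T = P/ω = 715×10³ / 43.88 = 16300 N·m.
J_AB = π(0.0670)⁴/32 = 1.98×10^-6 m⁴; J_BC = π(0.208)⁴/32 = 1.84×10^-4 m⁴; J_CD = π(0.114)⁴/32 = 1.66×10^-5 m⁴.
θ = (T/G)·Σ L_i/J_i = (16300/40.3×10⁹)·(0.819/1.98×10^-6 + 2.18/1.84×10^-4 + 1.10/1.66×10^-5) = 0.1990 rad.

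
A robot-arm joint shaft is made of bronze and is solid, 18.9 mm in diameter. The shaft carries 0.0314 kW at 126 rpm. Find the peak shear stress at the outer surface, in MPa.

1.80 MPa

ω = 2π·126/60 = 13.19 rad/s, so T = P/ω = 0.0314×10³ / 13.19 = 2.380 N·m.
J = πd⁴/32 = π(0.0189)⁴/32 = 1.253×10^-8 m⁴.
τ_max = T·r/J = 2.380 × 0.00945 / 1.253×10^-8 = 1.795×10^6 Pa.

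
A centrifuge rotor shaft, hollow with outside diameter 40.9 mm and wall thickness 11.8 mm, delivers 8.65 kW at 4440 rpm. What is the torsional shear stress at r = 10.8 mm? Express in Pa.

ω = 2π·4440/60 = 465.0 rad/s, so T = P/ω = 8.65×10³ / 465.0 = 18.60 N·m.
J = π(d_o⁴ − d_i⁴)/32 = π(0.0409⁴ − 0.0173⁴)/32 = 2.659×10^-7 m⁴.
Shear stress varies linearly with radius: τ = T·r/J = 18.60 × 0.0108 / 2.659×10^-7 = 7.556×10^5 Pa.

756000 Pa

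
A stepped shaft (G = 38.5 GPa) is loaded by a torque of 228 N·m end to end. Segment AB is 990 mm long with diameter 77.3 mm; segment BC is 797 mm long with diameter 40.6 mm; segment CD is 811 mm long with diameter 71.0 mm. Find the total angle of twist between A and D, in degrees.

J_AB = π(0.0773)⁴/32 = 3.51×10^-6 m⁴; J_BC = π(0.0406)⁴/32 = 2.67×10^-7 m⁴; J_CD = π(0.0710)⁴/32 = 2.49×10^-6 m⁴.
θ = (T/G)·Σ L_i/J_i = (228.0/38.5×10⁹)·(0.990/3.51×10^-6 + 0.797/2.67×10^-7 + 0.811/2.49×10^-6) = 0.02129 rad.

1.22°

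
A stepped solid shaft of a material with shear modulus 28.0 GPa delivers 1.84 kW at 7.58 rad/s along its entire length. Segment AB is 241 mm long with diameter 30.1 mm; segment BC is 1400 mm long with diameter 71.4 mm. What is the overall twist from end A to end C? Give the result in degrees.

1.76°

ω = 7.58 rad/s, so T = P/ω = 1.84×10³ / 7.580 = 242.7 N·m.
J_AB = π(0.0301)⁴/32 = 8.06×10^-8 m⁴; J_BC = π(0.0714)⁴/32 = 2.55×10^-6 m⁴.
θ = (T/G)·Σ L_i/J_i = (242.7/28.0×10⁹)·(0.241/8.06×10^-8 + 1.40/2.55×10^-6) = 0.03068 rad.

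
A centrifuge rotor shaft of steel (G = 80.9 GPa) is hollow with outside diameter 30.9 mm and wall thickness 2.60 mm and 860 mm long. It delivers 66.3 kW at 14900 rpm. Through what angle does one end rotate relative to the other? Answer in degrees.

0.554°

ω = 2π·14900/60 = 1560 rad/s, so T = P/ω = 66.3×10³ / 1560 = 42.49 N·m.
J = π(d_o⁴ − d_i⁴)/32 = π(0.0309⁴ − 0.0257⁴)/32 = 4.667×10^-8 m⁴.
θ = T·L/(G·J) = 42.49 × 0.860 / (80.9×10⁹ × 4.667×10^-8) = 9.678×10^-3 rad.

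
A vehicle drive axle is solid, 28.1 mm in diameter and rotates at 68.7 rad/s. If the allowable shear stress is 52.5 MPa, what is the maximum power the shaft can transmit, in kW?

J = πd⁴/32 = π(0.0281)⁴/32 = 6.121×10^-8 m⁴.
T_max = τ_allow·J/r = 5.25×10^7 × 6.121×10^-8 / 0.0140 = 228.7 N·m.
ω = 68.7 rad/s, so P_max = T_max·ω = 1.571×10^4 W.

15.7 kW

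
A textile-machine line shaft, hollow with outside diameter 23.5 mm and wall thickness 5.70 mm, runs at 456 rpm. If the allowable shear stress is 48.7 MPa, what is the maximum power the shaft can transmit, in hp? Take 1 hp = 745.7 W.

7.39 hp

J = π(d_o⁴ − d_i⁴)/32 = π(0.0235⁴ − 0.0121⁴)/32 = 2.784×10^-8 m⁴.
T_max = τ_allow·J/r = 4.87×10^7 × 2.784×10^-8 / 0.0118 = 115.4 N·m.
ω = 2π·456/60 = 47.75 rad/s, so P_max = T_max·ω = 5509 W.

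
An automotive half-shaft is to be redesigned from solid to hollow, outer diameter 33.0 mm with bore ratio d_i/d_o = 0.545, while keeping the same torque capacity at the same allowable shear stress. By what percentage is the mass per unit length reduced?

Equal τ_max and T ⇒ the solid shaft needs d_s³ = d_o³(1−k⁴), so d_s = 33.0·(1−0.545⁴)^(1/3) = 32.00 mm.
Area ratio A_h/A_s = d_o²(1−k²)/d_s² = (1−k²)/(1−k⁴)^(2/3) = 0.7476.
Mass saving = 1 − 0.7476 = 25.2 %.

25.2 %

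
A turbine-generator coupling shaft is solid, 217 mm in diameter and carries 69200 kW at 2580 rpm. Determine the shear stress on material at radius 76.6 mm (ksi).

13.1 ksi

ω = 2π·2580/60 = 270.2 rad/s, so T = P/ω = 69200×10³ / 270.2 = 256100 N·m.
J = πd⁴/32 = π(0.217)⁴/32 = 2.177×10^-4 m⁴.
Shear stress varies linearly with radius: τ = T·r/J = 256100 × 0.0766 / 2.177×10^-4 = 9.013×10^7 Pa.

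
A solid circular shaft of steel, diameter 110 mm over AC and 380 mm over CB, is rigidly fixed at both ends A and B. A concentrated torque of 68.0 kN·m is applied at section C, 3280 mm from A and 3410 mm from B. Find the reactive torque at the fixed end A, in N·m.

493 N·m

Compatibility: T_A·a/J_AC = T_B·b/J_CB with T_A + T_B = T₀.
J_AC = 1.44×10^-5 m⁴, J_CB = 2.05×10^-3 m⁴, so T_A = T₀·(J_AC/a)/((J_AC/a)+(J_CB/b)) = 492.8 N·m, T_B = 67510 N·m.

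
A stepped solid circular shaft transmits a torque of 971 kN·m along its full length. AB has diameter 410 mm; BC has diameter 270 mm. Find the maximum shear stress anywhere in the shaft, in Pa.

Under the same torque, τ_max = 16T/(πd³) is largest where d is smallest — segment BC (d = 270 mm).
τ_max = 16·971000/(π·(0.270)³) = 2.512×10^8 Pa.

2.51e8 Pa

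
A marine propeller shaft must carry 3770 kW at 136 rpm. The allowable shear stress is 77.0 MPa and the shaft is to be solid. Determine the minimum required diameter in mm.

260 mm

ω = 2π·136/60 = 14.24 rad/s, so T = P/ω = 3770×10³ / 14.24 = 264700 N·m.
For a solid shaft τ_max = 16T/(πd³), so d = (16T/(π τ_allow))^(1/3) = (16·264700/(π·7.70×10^7))^(1/3) = 0.2597 m.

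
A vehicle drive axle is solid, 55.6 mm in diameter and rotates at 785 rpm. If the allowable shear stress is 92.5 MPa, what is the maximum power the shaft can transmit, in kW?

257 kW

J = πd⁴/32 = π(0.0556)⁴/32 = 9.382×10^-7 m⁴.
T_max = τ_allow·J/r = 9.25×10^7 × 9.382×10^-7 / 0.0278 = 3122 N·m.
ω = 2π·785/60 = 82.21 rad/s, so P_max = T_max·ω = 2.566×10^5 W.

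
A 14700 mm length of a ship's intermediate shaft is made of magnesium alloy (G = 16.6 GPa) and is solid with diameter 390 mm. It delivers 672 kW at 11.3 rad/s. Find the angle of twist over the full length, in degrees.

ω = 11.3 rad/s, so T = P/ω = 672×10³ / 11.30 = 59470 N·m.
J = πd⁴/32 = π(0.390)⁴/32 = 2.271×10^-3 m⁴.
θ = T·L/(G·J) = 59470 × 14.7 / (16.6×10⁹ × 2.271×10^-3) = 0.02319 rad.

1.33°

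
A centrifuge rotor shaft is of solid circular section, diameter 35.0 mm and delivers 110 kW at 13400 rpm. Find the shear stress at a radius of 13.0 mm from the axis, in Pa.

ω = 2π·13400/60 = 1403 rad/s, so T = P/ω = 110×10³ / 1403 = 78.39 N·m.
J = πd⁴/32 = π(0.0350)⁴/32 = 1.473×10^-7 m⁴.
Shear stress varies linearly with radius: τ = T·r/J = 78.39 × 0.0130 / 1.473×10^-7 = 6.917×10^6 Pa.

6.92e6 Pa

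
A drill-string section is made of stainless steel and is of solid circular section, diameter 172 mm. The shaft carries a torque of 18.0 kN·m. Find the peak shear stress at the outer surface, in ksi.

J = πd⁴/32 = π(0.172)⁴/32 = 8.592×10^-5 m⁴.
τ_max = T·r/J = 18000 × 0.0860 / 8.592×10^-5 = 1.802×10^7 Pa.

2.61 ksi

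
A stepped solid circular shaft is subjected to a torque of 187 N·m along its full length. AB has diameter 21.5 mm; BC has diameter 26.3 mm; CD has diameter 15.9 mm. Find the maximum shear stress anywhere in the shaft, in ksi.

34.4 ksi

Under the same torque, τ_max = 16T/(πd³) is largest where d is smallest — segment CD (d = 15.9 mm).
τ_max = 16·187.0/(π·(0.0159)³) = 2.369×10^8 Pa.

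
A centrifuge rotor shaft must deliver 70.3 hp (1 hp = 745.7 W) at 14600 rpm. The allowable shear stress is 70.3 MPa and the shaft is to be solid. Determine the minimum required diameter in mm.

ω = 2π·14600/60 = 1529 rad/s, so T = P/ω = 70.3×745.7 / 1529 = 34.29 N·m.
For a solid shaft τ_max = 16T/(πd³), so d = (16T/(π τ_allow))^(1/3) = (16·34.29/(π·7.03×10^7))^(1/3) = 0.01354 m.

13.5 mm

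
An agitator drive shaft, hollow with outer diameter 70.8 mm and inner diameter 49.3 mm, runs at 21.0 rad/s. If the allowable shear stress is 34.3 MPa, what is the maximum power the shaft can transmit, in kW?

J = π(d_o⁴ − d_i⁴)/32 = π(0.0708⁴ − 0.0493⁴)/32 = 1.887×10^-6 m⁴.
T_max = τ_allow·J/r = 3.43×10^7 × 1.887×10^-6 / 0.0354 = 1828 N·m.
ω = 21.0 rad/s, so P_max = T_max·ω = 3.839×10^4 W.

38.4 kW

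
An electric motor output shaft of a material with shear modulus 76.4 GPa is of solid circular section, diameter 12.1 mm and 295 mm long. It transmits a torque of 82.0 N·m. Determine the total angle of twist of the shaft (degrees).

J = πd⁴/32 = π(0.0121)⁴/32 = 2.104×10^-9 m⁴.
θ = T·L/(G·J) = 82.00 × 0.295 / (76.4×10⁹ × 2.104×10^-9) = 0.1505 rad.

8.62°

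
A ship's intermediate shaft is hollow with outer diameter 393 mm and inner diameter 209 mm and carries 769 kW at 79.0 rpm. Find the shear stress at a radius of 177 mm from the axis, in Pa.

7.64e6 Pa

ω = 2π·79.0/60 = 8.273 rad/s, so T = P/ω = 769×10³ / 8.273 = 92950 N·m.
J = π(d_o⁴ − d_i⁴)/32 = π(0.393⁴ − 0.209⁴)/32 = 2.155×10^-3 m⁴.
Shear stress varies linearly with radius: τ = T·r/J = 92950 × 0.177 / 2.155×10^-3 = 7.636×10^6 Pa.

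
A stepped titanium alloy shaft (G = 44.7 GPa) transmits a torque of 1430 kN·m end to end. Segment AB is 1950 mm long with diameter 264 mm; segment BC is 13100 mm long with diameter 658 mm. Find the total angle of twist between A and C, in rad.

J_AB = π(0.264)⁴/32 = 4.77×10^-4 m⁴; J_BC = π(0.658)⁴/32 = 0.0184 m⁴.
θ = (T/G)·Σ L_i/J_i = (1.430e6/44.7×10⁹)·(1.95/4.77×10^-4 + 13.1/0.0184) = 0.1536 rad.

0.154 rad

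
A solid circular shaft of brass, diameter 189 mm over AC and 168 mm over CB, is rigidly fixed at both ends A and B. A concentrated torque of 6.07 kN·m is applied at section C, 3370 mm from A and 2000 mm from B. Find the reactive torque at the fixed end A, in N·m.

2960 N·m

Compatibility: T_A·a/J_AC = T_B·b/J_CB with T_A + T_B = T₀.
J_AC = 1.25×10^-4 m⁴, J_CB = 7.82×10^-5 m⁴, so T_A = T₀·(J_AC/a)/((J_AC/a)+(J_CB/b)) = 2958 N·m, T_B = 3112 N·m.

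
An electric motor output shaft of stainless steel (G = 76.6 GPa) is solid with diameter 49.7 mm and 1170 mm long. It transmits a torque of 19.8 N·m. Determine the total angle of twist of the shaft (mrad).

J = πd⁴/32 = π(0.0497)⁴/32 = 5.990×10^-7 m⁴.
θ = T·L/(G·J) = 19.80 × 1.17 / (76.6×10⁹ × 5.990×10^-7) = 5.049×10^-4 rad.

0.505 mrad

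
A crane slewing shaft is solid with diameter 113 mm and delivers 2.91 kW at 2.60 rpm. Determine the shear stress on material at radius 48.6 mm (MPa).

ω = 2π·2.60/60 = 0.2723 rad/s, so T = P/ω = 2.91×10³ / 0.2723 = 10690 N·m.
J = πd⁴/32 = π(0.113)⁴/32 = 1.601×10^-5 m⁴.
Shear stress varies linearly with radius: τ = T·r/J = 10690 × 0.0486 / 1.601×10^-5 = 3.245×10^7 Pa.

32.4 MPa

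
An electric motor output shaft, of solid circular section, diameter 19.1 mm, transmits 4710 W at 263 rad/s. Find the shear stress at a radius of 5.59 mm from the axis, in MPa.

ω = 263 rad/s, so T = P/ω = 4710 / 263.0 = 17.91 N·m.
J = πd⁴/32 = π(0.0191)⁴/32 = 1.307×10^-8 m⁴.
Shear stress varies linearly with radius: τ = T·r/J = 17.91 × 0.00559 / 1.307×10^-8 = 7.662×10^6 Pa.

7.66 MPa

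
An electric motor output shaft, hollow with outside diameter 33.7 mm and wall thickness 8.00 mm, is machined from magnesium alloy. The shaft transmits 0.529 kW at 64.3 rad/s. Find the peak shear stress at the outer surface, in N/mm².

1.18 N/mm²

ω = 64.3 rad/s, so T = P/ω = 0.529×10³ / 64.30 = 8.227 N·m.
J = π(d_o⁴ − d_i⁴)/32 = π(0.0337⁴ − 0.0177⁴)/32 = 1.170×10^-7 m⁴.
τ_max = T·r/J = 8.227 × 0.0169 / 1.170×10^-7 = 1.185×10^6 Pa.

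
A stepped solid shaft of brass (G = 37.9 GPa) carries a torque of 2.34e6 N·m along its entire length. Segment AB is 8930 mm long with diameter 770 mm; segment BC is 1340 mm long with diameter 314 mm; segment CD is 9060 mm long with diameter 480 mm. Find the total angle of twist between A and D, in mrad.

J_AB = π(0.770)⁴/32 = 0.0345 m⁴; J_BC = π(0.314)⁴/32 = 9.54×10^-4 m⁴; J_CD = π(0.480)⁴/32 = 5.21×10^-3 m⁴.
θ = (T/G)·Σ L_i/J_i = (2.340e6/37.9×10⁹)·(8.93/0.0345 + 1.34/9.54×10^-4 + 9.06/5.21×10^-3) = 0.2100 rad.

210 mrad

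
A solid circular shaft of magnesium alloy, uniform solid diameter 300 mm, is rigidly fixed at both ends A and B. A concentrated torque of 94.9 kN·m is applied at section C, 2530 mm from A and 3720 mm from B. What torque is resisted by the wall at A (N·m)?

With uniform GJ and both ends fixed, compatibility θ_AC = θ_CB gives T_A·a = T_B·b, together with T_A + T_B = T₀.
T_A = T₀·b/(a+b) = 94900·3720/6250 = 56480 N·m; T_B = 38420 N·m.

56500 N·m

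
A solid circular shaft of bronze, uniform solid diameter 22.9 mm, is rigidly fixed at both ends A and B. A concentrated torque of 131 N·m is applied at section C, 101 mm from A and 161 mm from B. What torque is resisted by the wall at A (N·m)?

80.5 N·m

With uniform GJ and both ends fixed, compatibility θ_AC = θ_CB gives T_A·a = T_B·b, together with T_A + T_B = T₀.
T_A = T₀·b/(a+b) = 131.0·161/262.0 = 80.50 N·m; T_B = 50.50 N·m.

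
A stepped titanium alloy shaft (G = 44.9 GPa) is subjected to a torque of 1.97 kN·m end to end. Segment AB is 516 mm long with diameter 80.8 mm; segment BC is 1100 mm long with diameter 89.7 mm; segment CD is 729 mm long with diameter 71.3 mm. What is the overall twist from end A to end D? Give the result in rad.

J_AB = π(0.0808)⁴/32 = 4.18×10^-6 m⁴; J_BC = π(0.0897)⁴/32 = 6.36×10^-6 m⁴; J_CD = π(0.0713)⁴/32 = 2.54×10^-6 m⁴.
θ = (T/G)·Σ L_i/J_i = (1970/44.9×10⁹)·(0.516/4.18×10^-6 + 1.10/6.36×10^-6 + 0.729/2.54×10^-6) = 0.02561 rad.

0.0256 rad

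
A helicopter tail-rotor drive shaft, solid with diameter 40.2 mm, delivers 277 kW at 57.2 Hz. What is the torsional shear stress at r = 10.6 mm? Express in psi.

4620 psi

ω = 2π·57.2 = 359.4 rad/s, so T = P/ω = 277×10³ / 359.4 = 770.7 N·m.
J = πd⁴/32 = π(0.0402)⁴/32 = 2.564×10^-7 m⁴.
Shear stress varies linearly with radius: τ = T·r/J = 770.7 × 0.0106 / 2.564×10^-7 = 3.186×10^7 Pa.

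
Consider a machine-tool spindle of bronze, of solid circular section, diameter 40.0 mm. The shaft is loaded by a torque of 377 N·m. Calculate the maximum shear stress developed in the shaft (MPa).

J = πd⁴/32 = π(0.0400)⁴/32 = 2.513×10^-7 m⁴.
τ_max = T·r/J = 377.0 × 0.0200 / 2.513×10^-7 = 3.000×10^7 Pa.

30.0 MPa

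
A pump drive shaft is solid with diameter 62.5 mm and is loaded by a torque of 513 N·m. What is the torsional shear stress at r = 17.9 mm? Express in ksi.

J = πd⁴/32 = π(0.0625)⁴/32 = 1.498×10^-6 m⁴.
Shear stress varies linearly with radius: τ = T·r/J = 513.0 × 0.0179 / 1.498×10^-6 = 6.130×10^6 Pa.

0.889 ksi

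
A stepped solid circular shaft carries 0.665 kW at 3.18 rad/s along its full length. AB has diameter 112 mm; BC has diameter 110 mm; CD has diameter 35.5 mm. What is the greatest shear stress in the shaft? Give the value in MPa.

23.8 MPa

ω = 3.18 rad/s, so T = P/ω = 0.665×10³ / 3.180 = 209.1 N·m.
Under the same torque, τ_max = 16T/(πd³) is largest where d is smallest — segment CD (d = 35.5 mm).
τ_max = 16·209.1/(π·(0.0355)³) = 2.381×10^7 Pa.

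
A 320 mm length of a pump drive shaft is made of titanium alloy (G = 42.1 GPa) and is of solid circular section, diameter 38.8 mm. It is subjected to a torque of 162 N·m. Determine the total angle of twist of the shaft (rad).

J = πd⁴/32 = π(0.0388)⁴/32 = 2.225×10^-7 m⁴.
θ = T·L/(G·J) = 162.0 × 0.320 / (42.1×10⁹ × 2.225×10^-7) = 5.534×10^-3 rad.

0.00553 rad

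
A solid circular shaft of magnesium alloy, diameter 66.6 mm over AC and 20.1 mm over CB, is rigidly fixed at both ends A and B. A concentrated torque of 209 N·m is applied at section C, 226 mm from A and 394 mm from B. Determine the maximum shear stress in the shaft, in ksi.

Compatibility: T_A·a/J_AC = T_B·b/J_CB with T_A + T_B = T₀.
J_AC = 1.93×10^-6 m⁴, J_CB = 1.60×10^-8 m⁴, so T_A = T₀·(J_AC/a)/((J_AC/a)+(J_CB/b)) = 208.0 N·m, T_B = 0.9899 N·m.
τ in each portion: τ_AC = 3.59×10^6 Pa, τ_CB = 6.21×10^5 Pa; maximum is in AC.
τ_max = T_AC·r/J = 208.0·0.0333/1.93×10^-6 = 3.586×10^6 Pa.

0.520 ksi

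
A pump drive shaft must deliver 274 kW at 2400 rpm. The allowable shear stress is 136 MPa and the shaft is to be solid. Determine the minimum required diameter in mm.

ω = 2π·2400/60 = 251.3 rad/s, so T = P/ω = 274×10³ / 251.3 = 1090 N·m.
For a solid shaft τ_max = 16T/(πd³), so d = (16T/(π τ_allow))^(1/3) = (16·1090/(π·1.36×10^8))^(1/3) = 0.03443 m.

34.4 mm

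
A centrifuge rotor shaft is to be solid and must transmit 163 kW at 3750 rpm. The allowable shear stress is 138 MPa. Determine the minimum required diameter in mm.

24.8 mm

ω = 2π·3750/60 = 392.7 rad/s, so T = P/ω = 163×10³ / 392.7 = 415.1 N·m.
For a solid shaft τ_max = 16T/(πd³), so d = (16T/(π τ_allow))^(1/3) = (16·415.1/(π·1.38×10^8))^(1/3) = 0.02484 m.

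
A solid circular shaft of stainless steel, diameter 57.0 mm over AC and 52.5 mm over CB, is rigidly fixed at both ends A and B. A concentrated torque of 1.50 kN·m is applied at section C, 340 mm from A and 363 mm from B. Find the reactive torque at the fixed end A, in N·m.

896 N·m

Compatibility: T_A·a/J_AC = T_B·b/J_CB with T_A + T_B = T₀.
J_AC = 1.04×10^-6 m⁴, J_CB = 7.46×10^-7 m⁴, so T_A = T₀·(J_AC/a)/((J_AC/a)+(J_CB/b)) = 896.0 N·m, T_B = 604.0 N·m.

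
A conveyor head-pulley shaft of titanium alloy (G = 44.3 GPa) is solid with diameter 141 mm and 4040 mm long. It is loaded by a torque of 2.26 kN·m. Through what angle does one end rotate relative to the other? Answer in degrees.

0.304°

J = πd⁴/32 = π(0.141)⁴/32 = 3.880×10^-5 m⁴.
θ = T·L/(G·J) = 2260 × 4.04 / (44.3×10⁹ × 3.880×10^-5) = 5.311×10^-3 rad.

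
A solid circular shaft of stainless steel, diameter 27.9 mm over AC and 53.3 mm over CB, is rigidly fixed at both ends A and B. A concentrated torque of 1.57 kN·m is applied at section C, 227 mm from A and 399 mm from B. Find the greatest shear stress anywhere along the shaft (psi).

Compatibility: T_A·a/J_AC = T_B·b/J_CB with T_A + T_B = T₀.
J_AC = 5.95×10^-8 m⁴, J_CB = 7.92×10^-7 m⁴, so T_A = T₀·(J_AC/a)/((J_AC/a)+(J_CB/b)) = 183.0 N·m, T_B = 1387 N·m.
τ in each portion: τ_AC = 4.29×10^7 Pa, τ_CB = 4.67×10^7 Pa; maximum is in CB.
τ_max = T_CB·r/J = 1387·0.0267/7.92×10^-7 = 4.665×10^7 Pa.

6770 psi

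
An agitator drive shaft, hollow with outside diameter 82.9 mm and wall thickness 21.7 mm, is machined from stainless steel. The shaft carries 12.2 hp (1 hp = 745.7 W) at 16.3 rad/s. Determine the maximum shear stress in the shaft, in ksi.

ω = 16.3 rad/s, so T = P/ω = 12.2×745.7 / 16.30 = 558.1 N·m.
J = π(d_o⁴ − d_i⁴)/32 = π(0.0829⁴ − 0.0395⁴)/32 = 4.398×10^-6 m⁴.
τ_max = T·r/J = 558.1 × 0.0415 / 4.398×10^-6 = 5.260×10^6 Pa.

0.763 ksi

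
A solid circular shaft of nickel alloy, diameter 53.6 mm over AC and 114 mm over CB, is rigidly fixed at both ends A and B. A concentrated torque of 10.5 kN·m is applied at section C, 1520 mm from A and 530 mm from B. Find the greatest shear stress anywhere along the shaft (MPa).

Compatibility: T_A·a/J_AC = T_B·b/J_CB with T_A + T_B = T₀.
J_AC = 8.10×10^-7 m⁴, J_CB = 1.66×10^-5 m⁴, so T_A = T₀·(J_AC/a)/((J_AC/a)+(J_CB/b)) = 175.9 N·m, T_B = 10320 N·m.
τ in each portion: τ_AC = 5.82×10^6 Pa, τ_CB = 3.55×10^7 Pa; maximum is in CB.
τ_max = T_CB·r/J = 10320·0.0570/1.66×10^-5 = 3.549×10^7 Pa.

35.5 MPa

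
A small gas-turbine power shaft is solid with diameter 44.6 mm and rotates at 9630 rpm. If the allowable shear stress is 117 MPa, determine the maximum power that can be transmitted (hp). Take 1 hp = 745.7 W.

2760 hp

J = πd⁴/32 = π(0.0446)⁴/32 = 3.885×10^-7 m⁴.
T_max = τ_allow·J/r = 1.17×10^8 × 3.885×10^-7 / 0.0223 = 2038 N·m.
ω = 2π·9630/60 = 1008 rad/s, so P_max = T_max·ω = 2.055×10^6 W.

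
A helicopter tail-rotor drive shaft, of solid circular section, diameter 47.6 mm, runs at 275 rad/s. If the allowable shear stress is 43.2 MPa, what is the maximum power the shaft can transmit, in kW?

252 kW

J = πd⁴/32 = π(0.0476)⁴/32 = 5.040×10^-7 m⁴.
T_max = τ_allow·J/r = 4.32×10^7 × 5.040×10^-7 / 0.0238 = 914.8 N·m.
ω = 275 rad/s, so P_max = T_max·ω = 2.516×10^5 W.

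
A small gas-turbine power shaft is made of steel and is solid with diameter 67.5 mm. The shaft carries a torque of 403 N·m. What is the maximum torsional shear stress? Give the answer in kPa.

6670 kPa

J = πd⁴/32 = π(0.0675)⁴/32 = 2.038×10^-6 m⁴.
τ_max = T·r/J = 403.0 × 0.0338 / 2.038×10^-6 = 6.674×10^6 Pa.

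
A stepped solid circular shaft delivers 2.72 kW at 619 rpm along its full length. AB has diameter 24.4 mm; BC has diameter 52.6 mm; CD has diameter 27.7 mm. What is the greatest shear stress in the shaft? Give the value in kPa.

ω = 2π·619/60 = 64.82 rad/s, so T = P/ω = 2.72×10³ / 64.82 = 41.96 N·m.
Under the same torque, τ_max = 16T/(πd³) is largest where d is smallest — segment AB (d = 24.4 mm).
τ_max = 16·41.96/(π·(0.0244)³) = 1.471×10^7 Pa.

14700 kPa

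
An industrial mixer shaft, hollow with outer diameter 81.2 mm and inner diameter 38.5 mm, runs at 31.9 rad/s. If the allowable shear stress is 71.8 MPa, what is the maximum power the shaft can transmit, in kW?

229 kW

J = π(d_o⁴ − d_i⁴)/32 = π(0.0812⁴ − 0.0385⁴)/32 = 4.052×10^-6 m⁴.
T_max = τ_allow·J/r = 7.18×10^7 × 4.052×10^-6 / 0.0406 = 7166 N·m.
ω = 31.9 rad/s, so P_max = T_max·ω = 2.286×10^5 W.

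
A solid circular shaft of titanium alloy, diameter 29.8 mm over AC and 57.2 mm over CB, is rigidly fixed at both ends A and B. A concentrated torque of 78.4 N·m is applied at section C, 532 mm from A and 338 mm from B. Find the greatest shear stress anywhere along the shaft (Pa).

Compatibility: T_A·a/J_AC = T_B·b/J_CB with T_A + T_B = T₀.
J_AC = 7.74×10^-8 m⁴, J_CB = 1.05×10^-6 m⁴, so T_A = T₀·(J_AC/a)/((J_AC/a)+(J_CB/b)) = 3.505 N·m, T_B = 74.89 N·m.
τ in each portion: τ_AC = 6.75×10^5 Pa, τ_CB = 2.04×10^6 Pa; maximum is in CB.
τ_max = T_CB·r/J = 74.89·0.0286/1.05×10^-6 = 2.038×10^6 Pa.

2.04e6 Pa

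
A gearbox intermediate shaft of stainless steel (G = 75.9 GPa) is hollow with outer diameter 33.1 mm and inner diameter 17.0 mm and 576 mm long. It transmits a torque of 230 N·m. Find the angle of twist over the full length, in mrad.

J = π(d_o⁴ − d_i⁴)/32 = π(0.0331⁴ − 0.0170⁴)/32 = 1.096×10^-7 m⁴.
θ = T·L/(G·J) = 230.0 × 0.576 / (75.9×10⁹ × 1.096×10^-7) = 0.01592 rad.

15.9 mrad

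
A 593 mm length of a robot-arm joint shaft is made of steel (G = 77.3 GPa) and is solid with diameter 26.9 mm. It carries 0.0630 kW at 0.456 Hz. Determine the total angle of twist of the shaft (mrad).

ω = 2π·0.456 = 2.865 rad/s, so T = P/ω = 0.0630×10³ / 2.865 = 21.99 N·m.
J = πd⁴/32 = π(0.0269)⁴/32 = 5.141×10^-8 m⁴.
θ = T·L/(G·J) = 21.99 × 0.593 / (77.3×10⁹ × 5.141×10^-8) = 3.281×10^-3 rad.

3.28 mrad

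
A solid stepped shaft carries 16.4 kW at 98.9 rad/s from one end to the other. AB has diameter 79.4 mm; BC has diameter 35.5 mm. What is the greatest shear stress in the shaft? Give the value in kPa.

ω = 98.9 rad/s, so T = P/ω = 16.4×10³ / 98.90 = 165.8 N·m.
Under the same torque, τ_max = 16T/(πd³) is largest where d is smallest — segment BC (d = 35.5 mm).
τ_max = 16·165.8/(π·(0.0355)³) = 1.888×10^7 Pa.

18900 kPa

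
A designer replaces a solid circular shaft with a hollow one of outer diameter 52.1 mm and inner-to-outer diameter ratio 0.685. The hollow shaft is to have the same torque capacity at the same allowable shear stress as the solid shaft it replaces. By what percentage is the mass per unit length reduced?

37.4 %

Equal τ_max and T ⇒ the solid shaft needs d_s³ = d_o³(1−k⁴), so d_s = 52.1·(1−0.685⁴)^(1/3) = 47.96 mm.
Area ratio A_h/A_s = d_o²(1−k²)/d_s² = (1−k²)/(1−k⁴)^(2/3) = 0.6265.
Mass saving = 1 − 0.6265 = 37.4 %.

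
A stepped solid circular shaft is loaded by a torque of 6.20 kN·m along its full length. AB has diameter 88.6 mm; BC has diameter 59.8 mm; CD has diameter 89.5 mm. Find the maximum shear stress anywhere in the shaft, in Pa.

1.48e8 Pa

Under the same torque, τ_max = 16T/(πd³) is largest where d is smallest — segment BC (d = 59.8 mm).
τ_max = 16·6200/(π·(0.0598)³) = 1.477×10^8 Pa.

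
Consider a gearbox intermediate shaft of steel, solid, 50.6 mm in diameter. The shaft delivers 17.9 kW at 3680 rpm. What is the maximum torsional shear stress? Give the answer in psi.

ω = 2π·3680/60 = 385.4 rad/s, so T = P/ω = 17.9×10³ / 385.4 = 46.45 N·m.
J = πd⁴/32 = π(0.0506)⁴/32 = 6.436×10^-7 m⁴.
τ_max = T·r/J = 46.45 × 0.0253 / 6.436×10^-7 = 1.826×10^6 Pa.

265 psi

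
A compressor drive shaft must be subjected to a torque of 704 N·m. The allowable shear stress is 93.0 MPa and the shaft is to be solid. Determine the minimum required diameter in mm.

For a solid shaft τ_max = 16T/(πd³), so d = (16T/(π τ_allow))^(1/3) = (16·704.0/(π·9.30×10^7))^(1/3) = 0.03378 m.

33.8 mm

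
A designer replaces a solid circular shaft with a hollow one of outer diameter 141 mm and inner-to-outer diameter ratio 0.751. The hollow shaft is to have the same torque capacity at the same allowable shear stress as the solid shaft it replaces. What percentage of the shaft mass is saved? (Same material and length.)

43.7 %

Equal τ_max and T ⇒ the solid shaft needs d_s³ = d_o³(1−k⁴), so d_s = 141·(1−0.751⁴)^(1/3) = 124.1 mm.
Area ratio A_h/A_s = d_o²(1−k²)/d_s² = (1−k²)/(1−k⁴)^(2/3) = 0.5628.
Mass saving = 1 − 0.5628 = 43.7 %.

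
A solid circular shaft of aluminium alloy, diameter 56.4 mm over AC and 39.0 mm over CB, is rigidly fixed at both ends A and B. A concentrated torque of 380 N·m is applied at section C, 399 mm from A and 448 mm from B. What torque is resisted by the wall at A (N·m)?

316 N·m

Compatibility: T_A·a/J_AC = T_B·b/J_CB with T_A + T_B = T₀.
J_AC = 9.93×10^-7 m⁴, J_CB = 2.27×10^-7 m⁴, so T_A = T₀·(J_AC/a)/((J_AC/a)+(J_CB/b)) = 315.7 N·m, T_B = 64.29 N·m.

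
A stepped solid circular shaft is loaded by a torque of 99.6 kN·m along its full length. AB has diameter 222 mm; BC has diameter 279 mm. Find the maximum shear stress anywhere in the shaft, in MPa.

46.4 MPa

Under the same torque, τ_max = 16T/(πd³) is largest where d is smallest — segment AB (d = 222 mm).
τ_max = 16·99600/(π·(0.222)³) = 4.636×10^7 Pa.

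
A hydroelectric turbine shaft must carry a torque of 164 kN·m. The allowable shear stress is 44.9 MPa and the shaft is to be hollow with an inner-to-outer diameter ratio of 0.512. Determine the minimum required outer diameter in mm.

271 mm

For a hollow shaft with d_i/d_o = 0.512: τ_max = 16T/(π d_o³ (1−k⁴)), so d_o = [16T/(π τ_allow (1−k⁴))]^(1/3) = [16·164000/(π·4.49×10^7·0.9313)]^(1/3) = 0.2713 m.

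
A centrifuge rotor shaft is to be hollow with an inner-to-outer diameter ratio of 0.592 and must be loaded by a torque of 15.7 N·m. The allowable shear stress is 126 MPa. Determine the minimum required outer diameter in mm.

8.98 mm

For a hollow shaft with d_i/d_o = 0.592: τ_max = 16T/(π d_o³ (1−k⁴)), so d_o = [16T/(π τ_allow (1−k⁴))]^(1/3) = [16·15.70/(π·1.26×10^8·0.8772)]^(1/3) = 0.008977 m.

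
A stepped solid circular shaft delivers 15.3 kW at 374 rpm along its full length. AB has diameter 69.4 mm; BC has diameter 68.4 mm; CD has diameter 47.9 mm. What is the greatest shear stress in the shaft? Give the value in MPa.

ω = 2π·374/60 = 39.17 rad/s, so T = P/ω = 15.3×10³ / 39.17 = 390.7 N·m.
Under the same torque, τ_max = 16T/(πd³) is largest where d is smallest — segment CD (d = 47.9 mm).
τ_max = 16·390.7/(π·(0.0479)³) = 1.810×10^7 Pa.

18.1 MPa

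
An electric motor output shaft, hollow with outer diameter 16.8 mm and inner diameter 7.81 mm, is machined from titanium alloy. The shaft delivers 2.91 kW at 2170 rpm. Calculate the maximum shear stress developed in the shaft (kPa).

14400 kPa

ω = 2π·2170/60 = 227.2 rad/s, so T = P/ω = 2.91×10³ / 227.2 = 12.81 N·m.
J = π(d_o⁴ − d_i⁴)/32 = π(0.0168⁴ − 0.00781⁴)/32 = 7.455×10^-9 m⁴.
τ_max = T·r/J = 12.81 × 0.00840 / 7.455×10^-9 = 1.443×10^7 Pa.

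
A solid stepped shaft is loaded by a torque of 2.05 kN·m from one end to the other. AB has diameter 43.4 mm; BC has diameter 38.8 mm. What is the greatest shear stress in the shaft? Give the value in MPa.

Under the same torque, τ_max = 16T/(πd³) is largest where d is smallest — segment BC (d = 38.8 mm).
τ_max = 16·2050/(π·(0.0388)³) = 1.787×10^8 Pa.

179 MPa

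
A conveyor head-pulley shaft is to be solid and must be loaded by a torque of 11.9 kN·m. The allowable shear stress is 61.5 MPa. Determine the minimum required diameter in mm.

For a solid shaft τ_max = 16T/(πd³), so d = (16T/(π τ_allow))^(1/3) = (16·11900/(π·6.15×10^7))^(1/3) = 0.09951 m.

99.5 mm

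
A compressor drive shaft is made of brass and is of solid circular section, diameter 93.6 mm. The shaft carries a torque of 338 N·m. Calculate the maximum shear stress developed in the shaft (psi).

304 psi

J = πd⁴/32 = π(0.0936)⁴/32 = 7.535×10^-6 m⁴.
τ_max = T·r/J = 338.0 × 0.0468 / 7.535×10^-6 = 2.099×10^6 Pa.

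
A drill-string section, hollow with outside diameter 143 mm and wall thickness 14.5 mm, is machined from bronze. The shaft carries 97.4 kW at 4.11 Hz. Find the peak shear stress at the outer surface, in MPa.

11.0 MPa

ω = 2π·4.11 = 25.82 rad/s, so T = P/ω = 97.4×10³ / 25.82 = 3772 N·m.
J = π(d_o⁴ − d_i⁴)/32 = π(0.143⁴ − 0.114⁴)/32 = 2.447×10^-5 m⁴.
τ_max = T·r/J = 3772 × 0.0715 / 2.447×10^-5 = 1.102×10^7 Pa.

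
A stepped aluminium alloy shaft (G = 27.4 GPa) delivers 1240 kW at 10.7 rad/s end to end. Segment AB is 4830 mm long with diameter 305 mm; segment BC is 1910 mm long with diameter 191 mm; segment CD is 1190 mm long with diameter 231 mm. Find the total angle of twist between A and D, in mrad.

ω = 10.7 rad/s, so T = P/ω = 1240×10³ / 10.70 = 115900 N·m.
J_AB = π(0.305)⁴/32 = 8.50×10^-4 m⁴; J_BC = π(0.191)⁴/32 = 1.31×10^-4 m⁴; J_CD = π(0.231)⁴/32 = 2.80×10^-4 m⁴.
θ = (T/G)·Σ L_i/J_i = (115900/27.4×10⁹)·(4.83/8.50×10^-4 + 1.91/1.31×10^-4 + 1.19/2.80×10^-4) = 0.1039 rad.

104 mrad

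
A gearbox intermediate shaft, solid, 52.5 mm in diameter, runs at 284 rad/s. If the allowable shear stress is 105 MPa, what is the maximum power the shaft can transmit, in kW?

847 kW

J = πd⁴/32 = π(0.0525)⁴/32 = 7.458×10^-7 m⁴.
T_max = τ_allow·J/r = 1.05×10^8 × 7.458×10^-7 / 0.0262 = 2983 N·m.
ω = 284 rad/s, so P_max = T_max·ω = 8.473×10^5 W.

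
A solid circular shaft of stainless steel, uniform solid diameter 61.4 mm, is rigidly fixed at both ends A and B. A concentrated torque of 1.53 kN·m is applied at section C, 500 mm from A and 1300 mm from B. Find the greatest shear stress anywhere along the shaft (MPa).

24.3 MPa

With uniform GJ and both ends fixed, compatibility θ_AC = θ_CB gives T_A·a = T_B·b, together with T_A + T_B = T₀.
T_A = T₀·b/(a+b) = 1530·1300/1800 = 1105 N·m; T_B = 425.0 N·m.
τ in each portion: τ_AC = 2.43×10^7 Pa, τ_CB = 9.35×10^6 Pa; maximum is in AC.
τ_max = T_AC·r/J = 1105·0.0307/1.40×10^-6 = 2.431×10^7 Pa.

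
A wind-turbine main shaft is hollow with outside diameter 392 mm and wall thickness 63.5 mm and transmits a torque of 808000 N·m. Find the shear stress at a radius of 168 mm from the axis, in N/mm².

74.0 N/mm²

J = π(d_o⁴ − d_i⁴)/32 = π(0.392⁴ − 0.265⁴)/32 = 1.834×10^-3 m⁴.
Shear stress varies linearly with radius: τ = T·r/J = 808000 × 0.168 / 1.834×10^-3 = 7.401×10^7 Pa.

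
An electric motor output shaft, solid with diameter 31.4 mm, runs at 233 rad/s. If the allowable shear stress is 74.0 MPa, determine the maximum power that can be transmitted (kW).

J = πd⁴/32 = π(0.0314)⁴/32 = 9.544×10^-8 m⁴.
T_max = τ_allow·J/r = 7.40×10^7 × 9.544×10^-8 / 0.0157 = 449.8 N·m.
ω = 233 rad/s, so P_max = T_max·ω = 1.048×10^5 W.

105 kW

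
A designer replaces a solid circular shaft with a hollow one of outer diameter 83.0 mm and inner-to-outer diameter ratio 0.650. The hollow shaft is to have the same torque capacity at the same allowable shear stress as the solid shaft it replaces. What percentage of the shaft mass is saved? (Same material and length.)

Equal τ_max and T ⇒ the solid shaft needs d_s³ = d_o³(1−k⁴), so d_s = 83.0·(1−0.650⁴)^(1/3) = 77.73 mm.
Area ratio A_h/A_s = d_o²(1−k²)/d_s² = (1−k²)/(1−k⁴)^(2/3) = 0.6584.
Mass saving = 1 − 0.6584 = 34.2 %.

34.2 %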